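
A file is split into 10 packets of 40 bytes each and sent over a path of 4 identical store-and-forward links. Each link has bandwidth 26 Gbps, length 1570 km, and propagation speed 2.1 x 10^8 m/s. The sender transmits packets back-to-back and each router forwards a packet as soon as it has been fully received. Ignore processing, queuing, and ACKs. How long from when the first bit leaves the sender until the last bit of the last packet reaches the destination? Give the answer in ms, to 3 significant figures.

Per-hop transmission t_tx = L/R = 320/26000000000 = 1.23077e-05 ms.
Per-hop propagation t_prop = 1570000/210000000 = 7.47619 ms.
Pipeline fill: first packet needs 4·t_tx to clear all hops; remaining 9 packets each add one t_tx.
Total = (4+10-1)·t_tx + 4·t_prop = 13·1.23077e-05 + 4·7.47619 = 29.9 ms.

29.9 ms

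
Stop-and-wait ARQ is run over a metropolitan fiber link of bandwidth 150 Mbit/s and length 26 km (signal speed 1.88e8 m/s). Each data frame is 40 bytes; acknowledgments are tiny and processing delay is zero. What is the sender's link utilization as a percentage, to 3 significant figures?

t_tx = L/R = 320/150000000 = 2.13333e-06 s.
t_prop = 26000/188000000 = 0.000138298 s; RTT = 0.000276596 s.
Cycle = t_tx + RTT = 0.000278729 s.
Utilization = t_tx / cycle = 2.13333e-06/0.000278729 = 0.765 %.

0.765 %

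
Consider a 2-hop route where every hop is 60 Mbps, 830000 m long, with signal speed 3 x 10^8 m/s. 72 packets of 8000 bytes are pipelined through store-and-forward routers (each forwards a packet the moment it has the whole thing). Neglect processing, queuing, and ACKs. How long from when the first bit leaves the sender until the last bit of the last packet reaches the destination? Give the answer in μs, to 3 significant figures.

Per-hop transmission t_tx = L/R = 64000/60000000 = 1066.67 μs.
Per-hop propagation t_prop = 830000/300000000 = 2766.67 μs.
Pipeline fill: first packet needs 2·t_tx to clear all hops; remaining 71 packets each add one t_tx.
Total = (2+72-1)·t_tx + 2·t_prop = 73·1066.67 + 2·2766.67 = 83400 μs.

83400 μs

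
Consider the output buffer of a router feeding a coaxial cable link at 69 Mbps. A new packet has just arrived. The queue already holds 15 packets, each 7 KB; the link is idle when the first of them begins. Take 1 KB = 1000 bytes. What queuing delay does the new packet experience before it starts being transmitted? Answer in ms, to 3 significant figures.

Each queued packet: L/R = 56000/69000000 = 0.811594 ms.
15 queued → 12.1739 ms.
Queuing delay = 12.2 ms.

12.2 ms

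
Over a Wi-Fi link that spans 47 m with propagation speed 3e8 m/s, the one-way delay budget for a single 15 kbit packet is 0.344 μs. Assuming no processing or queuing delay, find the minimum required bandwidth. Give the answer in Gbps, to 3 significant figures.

80.1 Gbps

Propagation delay = 47 / 300000000 = 0.156667 μs.
Transmission budget = 0.344 − 0.156667 = 0.187333 μs.
R ≥ L / t_tx = 15000 bits / 1.87333e-07 s = 80.1 Gbps.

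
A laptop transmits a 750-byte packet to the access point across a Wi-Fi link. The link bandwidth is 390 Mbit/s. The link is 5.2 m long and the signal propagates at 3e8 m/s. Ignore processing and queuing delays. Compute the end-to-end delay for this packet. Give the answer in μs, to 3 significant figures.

L = 750 × 8 = 6000 bits.
Transmission delay = L/R = 6000 / 390000000 = 15.3846 μs.
Propagation delay = d/s = 5.2 m / 300000000 m/s = 0.0173333 μs.
Total = 15.4 μs.

15.4 μs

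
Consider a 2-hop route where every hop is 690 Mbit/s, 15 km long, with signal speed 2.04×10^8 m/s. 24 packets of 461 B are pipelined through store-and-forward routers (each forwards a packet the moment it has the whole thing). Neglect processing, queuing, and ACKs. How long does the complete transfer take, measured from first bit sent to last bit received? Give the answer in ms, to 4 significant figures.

Per-hop transmission t_tx = L/R = 3688/690000000 = 0.00534493 ms.
Per-hop propagation t_prop = 15000/204000000 = 0.0735294 ms.
Pipeline fill: first packet needs 2·t_tx to clear all hops; remaining 23 packets each add one t_tx.
Total = (2+24-1)·t_tx + 2·t_prop = 25·0.00534493 + 2·0.0735294 = 0.2807 ms.

0.2807 ms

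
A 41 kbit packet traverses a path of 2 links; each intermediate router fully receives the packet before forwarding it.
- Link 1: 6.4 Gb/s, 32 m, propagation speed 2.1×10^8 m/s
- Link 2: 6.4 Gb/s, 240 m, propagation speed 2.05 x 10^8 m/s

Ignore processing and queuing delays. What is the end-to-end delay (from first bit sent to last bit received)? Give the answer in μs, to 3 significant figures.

14.1 μs

L = 41000 bits.
Transmission delay per hop = L/R = 41000/6400000000 = 6.40625 μs; 2 hops → 12.8125 μs.
Propagation delays (d/s per hop): 0.152381, 1.17073 μs; sum = 1.32311 μs.
End-to-end = 14.1 μs.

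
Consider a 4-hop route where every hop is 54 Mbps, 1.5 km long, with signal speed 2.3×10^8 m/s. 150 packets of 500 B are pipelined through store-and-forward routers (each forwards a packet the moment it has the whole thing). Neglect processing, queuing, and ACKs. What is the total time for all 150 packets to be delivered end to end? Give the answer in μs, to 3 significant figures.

11400 μs

Per-hop transmission t_tx = L/R = 4000/54000000 = 74.0741 μs.
Per-hop propagation t_prop = 1500/2.3e+08 = 6.52174 μs.
Pipeline fill: first packet needs 4·t_tx to clear all hops; remaining 149 packets each add one t_tx.
Total = (4+150-1)·t_tx + 4·t_prop = 153·74.0741 + 4·6.52174 = 11400 μs.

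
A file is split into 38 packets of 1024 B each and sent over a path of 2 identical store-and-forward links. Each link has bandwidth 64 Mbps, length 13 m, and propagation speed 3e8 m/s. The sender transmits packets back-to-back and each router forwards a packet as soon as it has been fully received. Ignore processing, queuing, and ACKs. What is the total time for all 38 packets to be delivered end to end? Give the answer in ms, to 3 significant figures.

4.99 ms

Per-hop transmission t_tx = L/R = 8192/64000000 = 0.128 ms.
Per-hop propagation t_prop = 13/300000000 = 4.33333e-05 ms.
Pipeline fill: first packet needs 2·t_tx to clear all hops; remaining 37 packets each add one t_tx.
Total = (2+38-1)·t_tx + 2·t_prop = 39·0.128 + 2·4.33333e-05 = 4.99 ms.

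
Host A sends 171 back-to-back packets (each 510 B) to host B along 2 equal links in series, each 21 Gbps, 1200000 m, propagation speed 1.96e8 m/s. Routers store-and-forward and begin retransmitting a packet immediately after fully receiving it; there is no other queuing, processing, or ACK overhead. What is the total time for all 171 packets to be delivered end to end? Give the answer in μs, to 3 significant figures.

12300 μs

Per-hop transmission t_tx = L/R = 4080/21000000000 = 0.194286 μs.
Per-hop propagation t_prop = 1200000/196000000 = 6122.45 μs.
Pipeline fill: first packet needs 2·t_tx to clear all hops; remaining 170 packets each add one t_tx.
Total = (2+171-1)·t_tx + 2·t_prop = 172·0.194286 + 2·6122.45 = 12300 μs.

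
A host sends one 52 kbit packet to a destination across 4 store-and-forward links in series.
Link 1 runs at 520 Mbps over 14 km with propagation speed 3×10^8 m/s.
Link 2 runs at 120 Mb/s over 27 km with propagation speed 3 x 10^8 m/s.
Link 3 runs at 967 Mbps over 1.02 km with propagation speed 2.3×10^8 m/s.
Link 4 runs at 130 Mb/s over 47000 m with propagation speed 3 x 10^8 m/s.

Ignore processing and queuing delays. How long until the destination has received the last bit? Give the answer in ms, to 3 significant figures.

1.28 ms

L = 52000 bits.
Transmission delays (L/R per hop): 0.1, 0.433333, 0.0537746, 0.4 ms; sum = 0.987108 ms.
Propagation delays (d/s per hop): 0.0466667, 0.09, 0.00443478, 0.156667 ms; sum = 0.297768 ms.
End-to-end = 1.28 ms.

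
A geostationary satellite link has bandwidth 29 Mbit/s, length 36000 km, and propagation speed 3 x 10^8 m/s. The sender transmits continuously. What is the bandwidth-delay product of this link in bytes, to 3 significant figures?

Propagation delay = 36000000 / 300000000 = 0.12 s.
BDP = R × t_prop = 29000000 × 0.12 = 3480000 bits.
In bytes: 3480000/8 = 435000 bytes.

435000 bytes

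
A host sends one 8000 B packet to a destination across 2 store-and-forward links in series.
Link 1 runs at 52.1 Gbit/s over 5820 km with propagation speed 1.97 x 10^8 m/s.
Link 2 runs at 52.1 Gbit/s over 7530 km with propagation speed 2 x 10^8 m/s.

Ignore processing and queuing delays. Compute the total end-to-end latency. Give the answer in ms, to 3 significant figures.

67.2 ms

L = 8000 × 8 = 64000 bits.
Transmission delay per hop = L/R = 64000/52100000000 = 0.00122841 ms; 2 hops → 0.00245681 ms.
Propagation delays (d/s per hop): 29.5431, 37.65 ms; sum = 67.1931 ms.
End-to-end = 67.2 ms.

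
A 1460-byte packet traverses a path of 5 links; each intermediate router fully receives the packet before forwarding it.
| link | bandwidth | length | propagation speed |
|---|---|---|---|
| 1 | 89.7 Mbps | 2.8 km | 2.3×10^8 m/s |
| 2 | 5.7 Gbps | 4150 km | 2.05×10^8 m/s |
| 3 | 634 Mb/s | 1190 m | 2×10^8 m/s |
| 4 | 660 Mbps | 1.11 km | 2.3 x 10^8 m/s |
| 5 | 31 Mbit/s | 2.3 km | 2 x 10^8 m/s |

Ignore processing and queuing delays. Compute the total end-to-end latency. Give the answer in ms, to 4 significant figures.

20.82 ms

L = 1460 × 8 = 11680 bits.
Transmission delays (L/R per hop): 0.130212, 0.00204912, 0.0184227, 0.017697, 0.376774 ms; sum = 0.545155 ms.
Propagation delays (d/s per hop): 0.0121739, 20.2439, 0.00595, 0.00482609, 0.0115 ms; sum = 20.2784 ms.
End-to-end = 20.82 ms.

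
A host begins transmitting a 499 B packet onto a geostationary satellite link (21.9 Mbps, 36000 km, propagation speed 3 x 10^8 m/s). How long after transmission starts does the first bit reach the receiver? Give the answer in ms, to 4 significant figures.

120.0 ms

First bit experiences only propagation delay: d/s = 36000000/300000000 = 120.0 ms.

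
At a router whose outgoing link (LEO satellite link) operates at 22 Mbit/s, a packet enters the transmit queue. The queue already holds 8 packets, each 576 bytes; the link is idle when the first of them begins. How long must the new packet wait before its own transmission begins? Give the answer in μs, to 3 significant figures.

Each queued packet: L/R = 4608/22000000 = 209.455 μs.
8 queued → 1675.64 μs.
Queuing delay = 1680 μs.

1680 μs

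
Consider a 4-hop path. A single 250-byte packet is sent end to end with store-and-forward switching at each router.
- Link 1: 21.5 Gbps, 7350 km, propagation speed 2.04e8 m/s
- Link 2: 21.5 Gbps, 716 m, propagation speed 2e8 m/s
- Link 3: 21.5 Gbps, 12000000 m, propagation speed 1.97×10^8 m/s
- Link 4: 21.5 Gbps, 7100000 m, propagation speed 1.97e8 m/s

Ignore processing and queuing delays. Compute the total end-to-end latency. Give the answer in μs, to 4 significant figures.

133000 μs

L = 250 × 8 = 2000 bits.
Transmission delay per hop = L/R = 2000/21500000000 = 0.0930233 μs; 4 hops → 0.372093 μs.
Propagation delays (d/s per hop): 36029.4, 3.58, 60913.7, 36040.6 μs; sum = 132987 μs.
End-to-end = 133000 μs.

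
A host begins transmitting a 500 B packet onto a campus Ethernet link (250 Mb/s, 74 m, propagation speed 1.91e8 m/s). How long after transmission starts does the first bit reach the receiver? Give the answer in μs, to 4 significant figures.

0.3874 μs

First bit experiences only propagation delay: d/s = 74/191000000 = 0.3874 μs.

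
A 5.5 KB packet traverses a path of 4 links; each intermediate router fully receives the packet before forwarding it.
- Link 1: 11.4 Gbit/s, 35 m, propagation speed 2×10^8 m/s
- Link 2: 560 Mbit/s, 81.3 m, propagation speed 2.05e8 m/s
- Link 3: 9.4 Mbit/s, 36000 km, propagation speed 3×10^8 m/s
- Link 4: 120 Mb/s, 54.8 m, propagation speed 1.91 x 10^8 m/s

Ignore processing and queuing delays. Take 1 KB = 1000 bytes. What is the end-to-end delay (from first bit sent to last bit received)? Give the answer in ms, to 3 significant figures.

125 ms

L = 44000 bits.
Transmission delays (L/R per hop): 0.00385965, 0.0785714, 4.68085, 0.366667 ms; sum = 5.12995 ms.
Propagation delays (d/s per hop): 0.000175, 0.000396585, 120, 0.000286911 ms; sum = 120.001 ms.
End-to-end = 125 ms.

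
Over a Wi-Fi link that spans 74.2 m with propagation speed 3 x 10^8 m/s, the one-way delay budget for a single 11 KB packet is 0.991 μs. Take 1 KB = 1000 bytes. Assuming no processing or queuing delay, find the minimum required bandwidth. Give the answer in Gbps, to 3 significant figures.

118 Gbps

L = 88000 bits.
Propagation delay = 74.2 / 300000000 = 0.247333 μs.
Transmission budget = 0.991 − 0.247333 = 0.743667 μs.
R ≥ L / t_tx = 88000 bits / 7.43667e-07 s = 118 Gbps.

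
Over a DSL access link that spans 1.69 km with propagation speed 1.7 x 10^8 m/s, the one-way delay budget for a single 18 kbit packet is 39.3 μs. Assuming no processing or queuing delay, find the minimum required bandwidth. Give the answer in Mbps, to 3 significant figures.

613 Mbps

Propagation delay = 1690 / 170000000 = 9.94118 μs.
Transmission budget = 39.3 − 9.94118 = 29.3588 μs.
R ≥ L / t_tx = 18000 bits / 2.93588e-05 s = 613 Mbps.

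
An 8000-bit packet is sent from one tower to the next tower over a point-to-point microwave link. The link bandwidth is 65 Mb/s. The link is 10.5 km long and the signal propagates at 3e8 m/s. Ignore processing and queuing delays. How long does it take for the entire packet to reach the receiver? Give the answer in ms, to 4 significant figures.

0.1581 ms

Transmission delay = L/R = 8000 / 65000000 = 0.123077 ms.
Propagation delay = d/s = 10500 m / 300000000 m/s = 0.035 ms.
Total = 0.1581 ms.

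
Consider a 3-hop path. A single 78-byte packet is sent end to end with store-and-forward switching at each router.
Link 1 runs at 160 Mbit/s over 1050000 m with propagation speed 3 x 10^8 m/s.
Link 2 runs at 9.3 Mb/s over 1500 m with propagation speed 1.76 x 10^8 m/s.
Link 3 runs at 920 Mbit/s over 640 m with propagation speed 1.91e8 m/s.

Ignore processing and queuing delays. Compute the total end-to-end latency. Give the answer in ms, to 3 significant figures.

L = 78 × 8 = 624 bits.
Transmission delays (L/R per hop): 0.0039, 0.0670968, 0.000678261 ms; sum = 0.071675 ms.
Propagation delays (d/s per hop): 3.5, 0.00852273, 0.00335079 ms; sum = 3.51187 ms.
End-to-end = 3.58 ms.

3.58 ms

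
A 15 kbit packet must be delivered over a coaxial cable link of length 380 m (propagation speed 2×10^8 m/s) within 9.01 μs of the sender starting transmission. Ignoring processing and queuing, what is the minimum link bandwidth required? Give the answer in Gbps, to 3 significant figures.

2.11 Gbps

Propagation delay = 380 / 200000000 = 1.9 μs.
Transmission budget = 9.01 − 1.9 = 7.11 μs.
R ≥ L / t_tx = 15000 bits / 7.11e-06 s = 2.11 Gbps.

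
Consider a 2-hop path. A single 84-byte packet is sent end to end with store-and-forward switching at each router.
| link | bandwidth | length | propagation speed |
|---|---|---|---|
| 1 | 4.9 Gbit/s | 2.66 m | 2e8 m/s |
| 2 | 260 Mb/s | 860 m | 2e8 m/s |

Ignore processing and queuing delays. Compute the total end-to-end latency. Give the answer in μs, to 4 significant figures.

7.035 μs

L = 84 × 8 = 672 bits.
Transmission delays (L/R per hop): 0.137143, 2.58462 μs; sum = 2.72176 μs.
Propagation delays (d/s per hop): 0.0133, 4.3 μs; sum = 4.3133 μs.
End-to-end = 7.035 μs.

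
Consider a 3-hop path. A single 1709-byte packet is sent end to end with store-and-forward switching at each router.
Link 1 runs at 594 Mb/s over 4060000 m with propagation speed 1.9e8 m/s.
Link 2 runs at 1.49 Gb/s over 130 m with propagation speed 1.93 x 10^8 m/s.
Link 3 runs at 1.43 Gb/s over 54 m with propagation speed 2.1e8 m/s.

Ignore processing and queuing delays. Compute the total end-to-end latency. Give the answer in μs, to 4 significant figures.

21410 μs

L = 1709 × 8 = 13672 bits.
Transmission delays (L/R per hop): 23.0168, 9.17584, 9.56084 μs; sum = 41.7535 μs.
Propagation delays (d/s per hop): 21368.4, 0.673575, 0.257143 μs; sum = 21369.4 μs.
End-to-end = 21410 μs.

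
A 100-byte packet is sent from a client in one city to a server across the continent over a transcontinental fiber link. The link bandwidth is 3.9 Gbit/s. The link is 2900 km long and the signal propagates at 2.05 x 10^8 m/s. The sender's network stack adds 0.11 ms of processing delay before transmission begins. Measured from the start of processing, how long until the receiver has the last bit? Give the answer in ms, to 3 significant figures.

L = 100 × 8 = 800 bits.
Transmission delay = L/R = 800 / 3900000000 = 0.000205128 ms.
Propagation delay = d/s = 2900000 m / 2.05e+08 m/s = 14.1463 ms.
Plus processing delay 0.11 ms = 0.11 ms.
Total = 14.3 ms.

14.3 ms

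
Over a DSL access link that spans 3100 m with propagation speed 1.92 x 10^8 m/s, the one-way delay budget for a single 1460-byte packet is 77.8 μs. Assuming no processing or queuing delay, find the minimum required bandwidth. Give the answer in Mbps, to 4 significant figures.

L = 11680 bits.
Propagation delay = 3100 / 192000000 = 16.1458 μs.
Transmission budget = 77.8 − 16.1458 = 61.6542 μs.
R ≥ L / t_tx = 11680 bits / 6.16542e-05 s = 189.4 Mbps.

189.4 Mbps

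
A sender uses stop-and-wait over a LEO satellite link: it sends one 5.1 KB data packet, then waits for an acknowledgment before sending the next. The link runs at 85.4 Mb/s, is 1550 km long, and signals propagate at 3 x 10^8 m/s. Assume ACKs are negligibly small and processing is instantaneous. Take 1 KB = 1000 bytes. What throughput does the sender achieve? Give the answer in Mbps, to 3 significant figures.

3.77 Mbps

t_tx = L/R = 40800/85400000 = 0.000477752 s.
t_prop = 1550000/300000000 = 0.00516667 s; RTT = 0.0103333 s.
Cycle = t_tx + RTT = 0.0108111 s.
Throughput = L / cycle = 40800 / 0.0108111 = 3.77 Mbps.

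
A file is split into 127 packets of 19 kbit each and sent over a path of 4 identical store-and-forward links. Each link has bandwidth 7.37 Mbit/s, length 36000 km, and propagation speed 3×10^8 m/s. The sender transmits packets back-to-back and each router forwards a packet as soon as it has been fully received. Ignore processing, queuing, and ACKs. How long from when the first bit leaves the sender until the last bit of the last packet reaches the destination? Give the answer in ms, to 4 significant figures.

815.1 ms

Per-hop transmission t_tx = L/R = 19000/7370000 = 2.57802 ms.
Per-hop propagation t_prop = 36000000/300000000 = 120 ms.
Pipeline fill: first packet needs 4·t_tx to clear all hops; remaining 126 packets each add one t_tx.
Total = (4+127-1)·t_tx + 4·t_prop = 130·2.57802 + 4·120 = 815.1 ms.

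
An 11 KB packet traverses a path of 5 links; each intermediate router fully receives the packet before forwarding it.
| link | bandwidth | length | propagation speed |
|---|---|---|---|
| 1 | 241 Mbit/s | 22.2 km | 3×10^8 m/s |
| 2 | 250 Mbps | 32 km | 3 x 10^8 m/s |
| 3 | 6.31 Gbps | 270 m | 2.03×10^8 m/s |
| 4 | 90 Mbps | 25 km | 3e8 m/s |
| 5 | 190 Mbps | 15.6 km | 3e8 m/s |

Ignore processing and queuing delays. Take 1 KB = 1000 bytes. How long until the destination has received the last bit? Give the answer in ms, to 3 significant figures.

L = 88000 bits.
Transmission delays (L/R per hop): 0.365145, 0.352, 0.0139461, 0.977778, 0.463158 ms; sum = 2.17203 ms.
Propagation delays (d/s per hop): 0.074, 0.106667, 0.00133005, 0.0833333, 0.052 ms; sum = 0.31733 ms.
End-to-end = 2.49 ms.

2.49 ms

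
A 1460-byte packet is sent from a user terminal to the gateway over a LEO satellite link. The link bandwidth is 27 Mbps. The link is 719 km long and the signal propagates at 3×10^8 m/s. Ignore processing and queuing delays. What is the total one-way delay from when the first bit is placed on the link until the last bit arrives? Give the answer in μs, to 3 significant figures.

L = 1460 × 8 = 11680 bits.
Transmission delay = L/R = 11680 / 27000000 = 432.593 μs.
Propagation delay = d/s = 719000 m / 300000000 m/s = 2396.67 μs.
Total = 2830 μs.

2830 μs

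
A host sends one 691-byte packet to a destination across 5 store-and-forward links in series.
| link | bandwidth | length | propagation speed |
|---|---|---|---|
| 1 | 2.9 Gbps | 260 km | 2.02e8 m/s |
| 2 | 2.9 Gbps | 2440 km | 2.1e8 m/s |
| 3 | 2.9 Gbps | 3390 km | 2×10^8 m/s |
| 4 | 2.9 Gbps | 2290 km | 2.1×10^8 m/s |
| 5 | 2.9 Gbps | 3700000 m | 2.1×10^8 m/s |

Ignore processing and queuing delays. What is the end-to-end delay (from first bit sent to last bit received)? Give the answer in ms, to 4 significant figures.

58.39 ms

L = 691 × 8 = 5528 bits.
Transmission delay per hop = L/R = 5528/2900000000 = 0.00190621 ms; 5 hops → 0.00953103 ms.
Propagation delays (d/s per hop): 1.28713, 11.619, 16.95, 10.9048, 17.619 ms; sum = 58.38 ms.
End-to-end = 58.39 ms.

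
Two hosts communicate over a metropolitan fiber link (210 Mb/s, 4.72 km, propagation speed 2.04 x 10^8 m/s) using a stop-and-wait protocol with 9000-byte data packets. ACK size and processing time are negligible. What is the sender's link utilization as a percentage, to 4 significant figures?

88.11 %

t_tx = L/R = 72000/210000000 = 0.000342857 s.
t_prop = 4720/204000000 = 2.31373e-05 s; RTT = 4.62745e-05 s.
Cycle = t_tx + RTT = 0.000389132 s.
Utilization = t_tx / cycle = 0.000342857/0.000389132 = 88.11 %.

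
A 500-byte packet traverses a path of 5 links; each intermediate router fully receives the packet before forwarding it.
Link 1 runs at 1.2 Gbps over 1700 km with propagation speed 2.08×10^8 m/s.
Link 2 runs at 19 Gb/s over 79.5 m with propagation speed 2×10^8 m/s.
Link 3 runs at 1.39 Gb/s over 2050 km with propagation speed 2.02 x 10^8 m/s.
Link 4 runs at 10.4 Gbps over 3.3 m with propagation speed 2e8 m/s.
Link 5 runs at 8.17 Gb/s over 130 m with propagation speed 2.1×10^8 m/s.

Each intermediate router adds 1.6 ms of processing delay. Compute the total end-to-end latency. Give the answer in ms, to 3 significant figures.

L = 500 × 8 = 4000 bits.
Transmission delays (L/R per hop): 0.00333333, 0.000210526, 0.0028777, 0.000384615, 0.000489596 ms; sum = 0.00729577 ms.
Propagation delays (d/s per hop): 8.17308, 0.0003975, 10.1485, 1.65e-05, 0.000619048 ms; sum = 18.3226 ms.
Processing at 4 router(s): 4 × 1.6 ms = 6.4 ms.
End-to-end = 24.7 ms.

24.7 ms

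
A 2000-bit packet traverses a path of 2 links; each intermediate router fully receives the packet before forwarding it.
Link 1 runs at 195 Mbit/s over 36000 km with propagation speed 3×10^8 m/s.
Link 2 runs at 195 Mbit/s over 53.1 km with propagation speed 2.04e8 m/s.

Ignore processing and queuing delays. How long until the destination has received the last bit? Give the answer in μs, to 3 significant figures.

120000 μs

Transmission delay per hop = L/R = 2000/195000000 = 10.2564 μs; 2 hops → 20.5128 μs.
Propagation delays (d/s per hop): 120000, 260.294 μs; sum = 120260 μs.
End-to-end = 120000 μs.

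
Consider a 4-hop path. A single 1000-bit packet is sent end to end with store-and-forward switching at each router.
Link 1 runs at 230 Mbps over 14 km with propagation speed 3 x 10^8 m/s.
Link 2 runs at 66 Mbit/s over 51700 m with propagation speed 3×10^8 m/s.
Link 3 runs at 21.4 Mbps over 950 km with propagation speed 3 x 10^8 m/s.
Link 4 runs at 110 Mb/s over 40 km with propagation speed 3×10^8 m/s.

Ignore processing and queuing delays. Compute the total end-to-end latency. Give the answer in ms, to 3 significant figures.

3.59 ms

Transmission delays (L/R per hop): 0.00434783, 0.0151515, 0.046729, 0.00909091 ms; sum = 0.0753192 ms.
Propagation delays (d/s per hop): 0.0466667, 0.172333, 3.16667, 0.133333 ms; sum = 3.519 ms.
End-to-end = 3.59 ms.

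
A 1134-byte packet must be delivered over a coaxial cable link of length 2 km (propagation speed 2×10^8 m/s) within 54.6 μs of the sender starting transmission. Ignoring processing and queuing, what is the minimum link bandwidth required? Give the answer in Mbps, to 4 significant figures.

203.4 Mbps

L = 9072 bits.
Propagation delay = 2000 / 200000000 = 10 μs.
Transmission budget = 54.6 − 10 = 44.6 μs.
R ≥ L / t_tx = 9072 bits / 4.46e-05 s = 203.4 Mbps.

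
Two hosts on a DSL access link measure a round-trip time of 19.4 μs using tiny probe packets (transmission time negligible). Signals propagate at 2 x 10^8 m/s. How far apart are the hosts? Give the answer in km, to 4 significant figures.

1.940 km

One-way propagation = RTT/2 = 9.7 μs.
d = s × t = 200000000 × 9.7e-06 = 1.940 km.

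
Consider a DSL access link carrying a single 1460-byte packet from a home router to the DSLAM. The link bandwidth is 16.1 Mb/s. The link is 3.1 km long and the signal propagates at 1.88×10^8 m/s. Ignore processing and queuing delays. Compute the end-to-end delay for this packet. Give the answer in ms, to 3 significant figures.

L = 1460 × 8 = 11680 bits.
Transmission delay = L/R = 11680 / 1.61e+07 = 0.725466 ms.
Propagation delay = d/s = 3100 m / 188000000 m/s = 0.0164894 ms.
Total = 0.742 ms.

0.742 ms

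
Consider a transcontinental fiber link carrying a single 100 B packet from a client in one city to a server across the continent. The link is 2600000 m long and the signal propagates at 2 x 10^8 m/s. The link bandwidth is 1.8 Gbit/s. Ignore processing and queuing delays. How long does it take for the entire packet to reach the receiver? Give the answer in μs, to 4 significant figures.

L = 100 × 8 = 800 bits.
Transmission delay = L/R = 800 / 1800000000 = 0.444444 μs.
Propagation delay = d/s = 2600000 m / 200000000 m/s = 13000 μs.
Total = 13000 μs.

13000 μs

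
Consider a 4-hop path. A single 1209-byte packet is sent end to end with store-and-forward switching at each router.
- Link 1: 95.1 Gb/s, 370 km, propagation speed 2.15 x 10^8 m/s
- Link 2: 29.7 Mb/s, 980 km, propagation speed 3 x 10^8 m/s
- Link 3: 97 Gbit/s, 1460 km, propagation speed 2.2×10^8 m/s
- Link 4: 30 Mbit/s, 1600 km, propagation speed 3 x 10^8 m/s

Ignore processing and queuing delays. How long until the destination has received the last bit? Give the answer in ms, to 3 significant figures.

L = 1209 × 8 = 9672 bits.
Transmission delays (L/R per hop): 0.000101703, 0.325657, 9.97113e-05, 0.3224 ms; sum = 0.648258 ms.
Propagation delays (d/s per hop): 1.72093, 3.26667, 6.63636, 5.33333 ms; sum = 16.9573 ms.
End-to-end = 17.6 ms.

17.6 ms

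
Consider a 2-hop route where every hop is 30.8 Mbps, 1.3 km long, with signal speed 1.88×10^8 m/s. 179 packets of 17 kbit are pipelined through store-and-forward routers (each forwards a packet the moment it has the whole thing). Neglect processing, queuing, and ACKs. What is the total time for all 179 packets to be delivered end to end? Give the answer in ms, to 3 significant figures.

99.4 ms

Per-hop transmission t_tx = L/R = 17000/30800000 = 0.551948 ms.
Per-hop propagation t_prop = 1300/188000000 = 0.00691489 ms.
Pipeline fill: first packet needs 2·t_tx to clear all hops; remaining 178 packets each add one t_tx.
Total = (2+179-1)·t_tx + 2·t_prop = 180·0.551948 + 2·0.00691489 = 99.4 ms.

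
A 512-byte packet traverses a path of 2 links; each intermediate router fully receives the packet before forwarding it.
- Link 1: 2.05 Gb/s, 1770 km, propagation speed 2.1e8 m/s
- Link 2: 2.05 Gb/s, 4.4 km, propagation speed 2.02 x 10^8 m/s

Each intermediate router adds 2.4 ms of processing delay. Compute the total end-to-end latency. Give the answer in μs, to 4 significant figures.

L = 512 × 8 = 4096 bits.
Transmission delay per hop = L/R = 4096/2.05e+09 = 1.99805 μs; 2 hops → 3.9961 μs.
Propagation delays (d/s per hop): 8428.57, 21.7822 μs; sum = 8450.35 μs.
Processing at 1 router(s): 1 × 2.4 ms = 2400 μs.
End-to-end = 10850 μs.

10850 μs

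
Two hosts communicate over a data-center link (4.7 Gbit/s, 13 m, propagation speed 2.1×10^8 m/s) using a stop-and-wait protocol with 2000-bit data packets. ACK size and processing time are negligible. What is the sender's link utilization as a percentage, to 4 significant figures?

t_tx = L/R = 2000/4700000000 = 4.25532e-07 s.
t_prop = 13/210000000 = 6.19048e-08 s; RTT = 1.2381e-07 s.
Cycle = t_tx + RTT = 5.49341e-07 s.
Utilization = t_tx / cycle = 4.25532e-07/5.49341e-07 = 77.46 %.

77.46 %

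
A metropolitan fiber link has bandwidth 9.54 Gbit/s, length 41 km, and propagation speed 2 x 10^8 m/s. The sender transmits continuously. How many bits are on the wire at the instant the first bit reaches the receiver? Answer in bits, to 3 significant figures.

Propagation delay = 41000 / 200000000 = 0.000205 s.
BDP = R × t_prop = 9540000000 × 0.000205 = 1955700 bits.

1960000 bits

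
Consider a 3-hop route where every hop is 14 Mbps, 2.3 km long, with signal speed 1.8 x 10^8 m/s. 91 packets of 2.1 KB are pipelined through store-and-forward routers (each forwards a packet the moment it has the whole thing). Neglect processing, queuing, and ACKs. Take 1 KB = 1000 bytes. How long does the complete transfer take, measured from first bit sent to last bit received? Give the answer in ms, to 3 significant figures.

112 ms

Per-hop transmission t_tx = L/R = 16800/14000000 = 1.2 ms.
Per-hop propagation t_prop = 2300/180000000 = 0.0127778 ms.
Pipeline fill: first packet needs 3·t_tx to clear all hops; remaining 90 packets each add one t_tx.
Total = (3+91-1)·t_tx + 3·t_prop = 93·1.2 + 3·0.0127778 = 112 ms.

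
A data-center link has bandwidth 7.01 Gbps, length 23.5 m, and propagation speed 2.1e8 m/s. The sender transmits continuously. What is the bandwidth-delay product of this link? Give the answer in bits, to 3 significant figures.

784 bits

Propagation delay = 23.5 / 210000000 = 1.11905e-07 s.
BDP = R × t_prop = 7010000000 × 1.11905e-07 = 784.452 bits.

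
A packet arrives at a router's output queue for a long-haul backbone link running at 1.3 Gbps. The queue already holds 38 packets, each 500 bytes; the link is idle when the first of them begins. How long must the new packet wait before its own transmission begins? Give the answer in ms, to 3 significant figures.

Each queued packet: L/R = 4000/1300000000 = 0.00307692 ms.
38 queued → 0.116923 ms.
Queuing delay = 0.117 ms.

0.117 ms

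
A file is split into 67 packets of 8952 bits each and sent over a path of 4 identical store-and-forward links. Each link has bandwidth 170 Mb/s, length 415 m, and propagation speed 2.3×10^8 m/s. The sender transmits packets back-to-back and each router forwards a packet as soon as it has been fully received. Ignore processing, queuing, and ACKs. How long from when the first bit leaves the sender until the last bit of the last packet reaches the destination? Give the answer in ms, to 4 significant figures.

Per-hop transmission t_tx = L/R = 8952/170000000 = 0.0526588 ms.
Per-hop propagation t_prop = 415/2.3e+08 = 0.00180435 ms.
Pipeline fill: first packet needs 4·t_tx to clear all hops; remaining 66 packets each add one t_tx.
Total = (4+67-1)·t_tx + 4·t_prop = 70·0.0526588 + 4·0.00180435 = 3.693 ms.

3.693 ms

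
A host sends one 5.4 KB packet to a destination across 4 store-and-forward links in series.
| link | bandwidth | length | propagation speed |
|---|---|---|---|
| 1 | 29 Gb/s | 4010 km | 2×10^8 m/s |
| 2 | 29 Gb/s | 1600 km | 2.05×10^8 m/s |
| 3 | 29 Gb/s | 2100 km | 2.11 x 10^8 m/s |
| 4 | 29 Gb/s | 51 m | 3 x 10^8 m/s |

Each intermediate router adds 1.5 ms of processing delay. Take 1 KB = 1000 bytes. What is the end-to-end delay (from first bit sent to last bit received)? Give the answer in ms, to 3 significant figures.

42.3 ms

L = 43200 bits.
Transmission delay per hop = L/R = 43200/29000000000 = 0.00148966 ms; 4 hops → 0.00595862 ms.
Propagation delays (d/s per hop): 20.05, 7.80488, 9.95261, 0.00017 ms; sum = 37.8077 ms.
Processing at 3 router(s): 3 × 1.5 ms = 4.5 ms.
End-to-end = 42.3 ms.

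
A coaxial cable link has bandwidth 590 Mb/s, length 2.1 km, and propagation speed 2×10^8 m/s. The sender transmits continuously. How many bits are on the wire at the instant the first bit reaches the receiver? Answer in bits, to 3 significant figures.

6200 bits

Propagation delay = 2100 / 200000000 = 1.05e-05 s.
BDP = R × t_prop = 590000000 × 1.05e-05 = 6195 bits.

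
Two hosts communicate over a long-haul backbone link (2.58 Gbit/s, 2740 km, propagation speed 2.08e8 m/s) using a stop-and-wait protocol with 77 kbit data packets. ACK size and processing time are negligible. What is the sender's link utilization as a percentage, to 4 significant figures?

0.1132 %

t_tx = L/R = 77000/2580000000 = 2.9845e-05 s.
t_prop = 2740000/208000000 = 0.0131731 s; RTT = 0.0263462 s.
Cycle = t_tx + RTT = 0.026376 s.
Utilization = t_tx / cycle = 2.9845e-05/0.026376 = 0.1132 %.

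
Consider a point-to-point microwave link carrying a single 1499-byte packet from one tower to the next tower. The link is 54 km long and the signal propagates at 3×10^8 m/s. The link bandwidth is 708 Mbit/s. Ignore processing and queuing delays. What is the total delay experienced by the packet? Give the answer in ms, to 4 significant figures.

L = 1499 × 8 = 11992 bits.
Transmission delay = L/R = 11992 / 708000000 = 0.0169379 ms.
Propagation delay = d/s = 54000 m / 300000000 m/s = 0.18 ms.
Total = 0.1969 ms.

0.1969 ms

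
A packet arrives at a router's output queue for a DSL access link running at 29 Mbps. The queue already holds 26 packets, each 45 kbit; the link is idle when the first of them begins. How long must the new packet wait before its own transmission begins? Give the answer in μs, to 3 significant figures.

40300 μs

Each queued packet: L/R = 45000/29000000 = 1551.72 μs.
26 queued → 40344.8 μs.
Queuing delay = 40300 μs.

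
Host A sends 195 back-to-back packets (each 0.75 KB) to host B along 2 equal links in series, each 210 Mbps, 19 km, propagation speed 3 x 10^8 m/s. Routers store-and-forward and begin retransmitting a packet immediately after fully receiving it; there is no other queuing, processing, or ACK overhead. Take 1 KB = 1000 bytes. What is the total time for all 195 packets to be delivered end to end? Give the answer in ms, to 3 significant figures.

5.73 ms

Per-hop transmission t_tx = L/R = 6000/210000000 = 0.0285714 ms.
Per-hop propagation t_prop = 19000/300000000 = 0.0633333 ms.
Pipeline fill: first packet needs 2·t_tx to clear all hops; remaining 194 packets each add one t_tx.
Total = (2+195-1)·t_tx + 2·t_prop = 196·0.0285714 + 2·0.0633333 = 5.73 ms.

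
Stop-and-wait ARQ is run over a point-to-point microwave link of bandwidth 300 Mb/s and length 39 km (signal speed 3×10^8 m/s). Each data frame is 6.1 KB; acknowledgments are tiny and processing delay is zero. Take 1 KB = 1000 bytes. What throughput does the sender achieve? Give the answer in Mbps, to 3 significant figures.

115 Mbps

t_tx = L/R = 48800/300000000 = 0.000162667 s.
t_prop = 39000/300000000 = 0.00013 s; RTT = 0.00026 s.
Cycle = t_tx + RTT = 0.000422667 s.
Throughput = L / cycle = 48800 / 0.000422667 = 115 Mbps.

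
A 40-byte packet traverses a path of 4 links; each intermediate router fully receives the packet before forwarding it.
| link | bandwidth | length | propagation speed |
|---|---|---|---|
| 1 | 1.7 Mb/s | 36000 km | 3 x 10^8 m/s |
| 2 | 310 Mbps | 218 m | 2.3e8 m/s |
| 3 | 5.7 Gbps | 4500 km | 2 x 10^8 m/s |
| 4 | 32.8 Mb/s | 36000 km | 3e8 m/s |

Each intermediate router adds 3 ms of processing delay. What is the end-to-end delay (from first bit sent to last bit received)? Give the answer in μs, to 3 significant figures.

272000 μs

L = 40 × 8 = 320 bits.
Transmission delays (L/R per hop): 188.235, 1.03226, 0.0561404, 9.7561 μs; sum = 199.08 μs.
Propagation delays (d/s per hop): 120000, 0.947826, 22500, 120000 μs; sum = 262501 μs.
Processing at 3 router(s): 3 × 3 ms = 9000 μs.
End-to-end = 272000 μs.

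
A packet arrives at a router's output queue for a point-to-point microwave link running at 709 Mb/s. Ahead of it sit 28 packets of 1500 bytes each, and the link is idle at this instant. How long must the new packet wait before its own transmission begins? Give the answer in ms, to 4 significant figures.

Each queued packet: L/R = 12000/709000000 = 0.0169252 ms.
28 queued → 0.473907 ms.
Queuing delay = 0.4739 ms.

0.4739 ms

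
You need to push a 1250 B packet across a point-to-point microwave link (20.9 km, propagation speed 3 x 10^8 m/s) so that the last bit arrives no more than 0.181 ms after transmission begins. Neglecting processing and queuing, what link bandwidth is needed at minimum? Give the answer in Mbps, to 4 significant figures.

89.82 Mbps

L = 10000 bits.
Propagation delay = 20900 / 300000000 = 0.0696667 ms.
Transmission budget = 0.181 − 0.0696667 = 0.111333 ms.
R ≥ L / t_tx = 10000 bits / 0.000111333 s = 89.82 Mbps.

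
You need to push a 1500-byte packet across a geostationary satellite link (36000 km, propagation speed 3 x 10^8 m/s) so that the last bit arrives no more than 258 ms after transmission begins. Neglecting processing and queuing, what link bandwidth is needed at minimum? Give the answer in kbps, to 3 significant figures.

L = 12000 bits.
Propagation delay = 36000000 / 300000000 = 120 ms.
Transmission budget = 258 − 120 = 138 ms.
R ≥ L / t_tx = 12000 bits / 0.138 s = 87.0 kbps.

87.0 kbps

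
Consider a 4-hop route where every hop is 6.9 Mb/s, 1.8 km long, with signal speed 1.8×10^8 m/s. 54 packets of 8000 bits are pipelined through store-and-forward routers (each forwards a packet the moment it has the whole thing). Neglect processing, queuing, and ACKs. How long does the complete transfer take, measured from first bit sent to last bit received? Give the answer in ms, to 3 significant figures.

66.1 ms

Per-hop transmission t_tx = L/R = 8000/6900000 = 1.15942 ms.
Per-hop propagation t_prop = 1800/180000000 = 0.01 ms.
Pipeline fill: first packet needs 4·t_tx to clear all hops; remaining 53 packets each add one t_tx.
Total = (4+54-1)·t_tx + 4·t_prop = 57·1.15942 + 4·0.01 = 66.1 ms.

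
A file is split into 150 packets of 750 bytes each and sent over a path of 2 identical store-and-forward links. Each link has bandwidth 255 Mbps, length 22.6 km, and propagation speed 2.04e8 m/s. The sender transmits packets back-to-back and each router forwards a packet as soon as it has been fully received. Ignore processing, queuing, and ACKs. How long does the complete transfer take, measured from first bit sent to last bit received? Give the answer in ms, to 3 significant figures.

Per-hop transmission t_tx = L/R = 6000/255000000 = 0.0235294 ms.
Per-hop propagation t_prop = 22600/204000000 = 0.110784 ms.
Pipeline fill: first packet needs 2·t_tx to clear all hops; remaining 149 packets each add one t_tx.
Total = (2+150-1)·t_tx + 2·t_prop = 151·0.0235294 + 2·0.110784 = 3.77 ms.

3.77 ms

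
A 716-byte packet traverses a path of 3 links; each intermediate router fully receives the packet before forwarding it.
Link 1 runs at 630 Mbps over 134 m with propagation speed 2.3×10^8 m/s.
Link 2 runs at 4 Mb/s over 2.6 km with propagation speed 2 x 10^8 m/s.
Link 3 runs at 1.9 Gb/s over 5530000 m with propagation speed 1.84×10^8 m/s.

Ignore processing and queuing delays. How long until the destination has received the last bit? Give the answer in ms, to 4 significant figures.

L = 716 × 8 = 5728 bits.
Transmission delays (L/R per hop): 0.00909206, 1.432, 0.00301474 ms; sum = 1.44411 ms.
Propagation delays (d/s per hop): 0.000582609, 0.013, 30.0543 ms; sum = 30.0679 ms.
End-to-end = 31.51 ms.

31.51 ms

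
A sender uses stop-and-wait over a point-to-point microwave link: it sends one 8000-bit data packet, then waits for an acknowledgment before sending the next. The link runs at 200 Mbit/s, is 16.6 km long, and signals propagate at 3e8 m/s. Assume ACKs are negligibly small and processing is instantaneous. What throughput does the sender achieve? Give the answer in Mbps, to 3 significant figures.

t_tx = L/R = 8000/200000000 = 4e-05 s.
t_prop = 16600/300000000 = 5.53333e-05 s; RTT = 0.000110667 s.
Cycle = t_tx + RTT = 0.000150667 s.
Throughput = L / cycle = 8000 / 0.000150667 = 53.1 Mbps.

53.1 Mbps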